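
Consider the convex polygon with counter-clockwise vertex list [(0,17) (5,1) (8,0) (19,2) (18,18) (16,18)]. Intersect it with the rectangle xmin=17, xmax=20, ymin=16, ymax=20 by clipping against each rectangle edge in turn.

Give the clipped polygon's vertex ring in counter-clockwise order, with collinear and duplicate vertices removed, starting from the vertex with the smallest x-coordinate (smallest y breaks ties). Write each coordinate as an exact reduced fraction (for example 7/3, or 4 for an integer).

Clipped polygon: [(17,16) (145/8,16) (18,18) (17,18)]

1. After x ≥ 17: [(17,18/11) (19,2) (18,18) (17,18)]
2. After x ≤ 20: [(17,18/11) (19,2) (18,18) (17,18)]
3. After y ≥ 16: [(17,16) (145/8,16) (18,18) (17,18)]
4. After y ≤ 20: [(17,16) (145/8,16) (18,18) (17,18)]
5. Canonical ring: [(17,16) (145/8,16) (18,18) (17,18)]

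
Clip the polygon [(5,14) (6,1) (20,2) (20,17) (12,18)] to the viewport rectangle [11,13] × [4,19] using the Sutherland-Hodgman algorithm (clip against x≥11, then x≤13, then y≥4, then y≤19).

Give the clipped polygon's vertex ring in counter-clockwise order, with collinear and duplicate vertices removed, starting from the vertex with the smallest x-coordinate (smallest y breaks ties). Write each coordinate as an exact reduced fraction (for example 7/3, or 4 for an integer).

1. After x ≥ 11: [(11,122/7) (11,19/14) (20,2) (20,17) (12,18)]
2. After x ≤ 13: [(11,122/7) (11,19/14) (13,3/2) (13,143/8) (12,18)]
3. After y ≥ 4: [(11,122/7) (11,4) (13,4) (13,143/8) (12,18)]
4. After y ≤ 19: [(11,122/7) (11,4) (13,4) (13,143/8) (12,18)]
5. Canonical ring: [(11,4) (13,4) (13,143/8) (12,18) (11,122/7)]

Clipped polygon: [(11,4) (13,4) (13,143/8) (12,18) (11,122/7)]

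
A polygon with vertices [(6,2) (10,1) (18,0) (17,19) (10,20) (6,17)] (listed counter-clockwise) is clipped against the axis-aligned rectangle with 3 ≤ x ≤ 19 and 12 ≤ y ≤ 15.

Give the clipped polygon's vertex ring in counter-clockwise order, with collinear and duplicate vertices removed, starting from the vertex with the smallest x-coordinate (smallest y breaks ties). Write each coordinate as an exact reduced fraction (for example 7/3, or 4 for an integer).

Clipped polygon: [(6,12) (330/19,12) (327/19,15) (6,15)]

1. After x ≥ 3: [(6,2) (10,1) (18,0) (17,19) (10,20) (6,17)]
2. After x ≤ 19: [(6,2) (10,1) (18,0) (17,19) (10,20) (6,17)]
3. After y ≥ 12: [(6,12) (330/19,12) (17,19) (10,20) (6,17)]
4. After y ≤ 15: [(6,15) (6,12) (330/19,12) (327/19,15)]
5. Canonical ring: [(6,12) (330/19,12) (327/19,15) (6,15)]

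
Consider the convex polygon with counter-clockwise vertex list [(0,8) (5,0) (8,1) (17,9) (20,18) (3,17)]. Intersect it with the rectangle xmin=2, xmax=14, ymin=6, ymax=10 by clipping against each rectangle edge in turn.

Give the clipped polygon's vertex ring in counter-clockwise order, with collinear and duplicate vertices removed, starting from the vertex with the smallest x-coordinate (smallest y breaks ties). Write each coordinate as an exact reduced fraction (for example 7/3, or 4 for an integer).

1. After x ≥ 2: [(2,14) (2,24/5) (5,0) (8,1) (17,9) (20,18) (3,17)]
2. After x ≤ 14: [(2,14) (2,24/5) (5,0) (8,1) (14,19/3) (14,300/17) (3,17)]
3. After y ≥ 6: [(2,14) (2,6) (109/8,6) (14,19/3) (14,300/17) (3,17)]
4. After y ≤ 10: [(2,10) (2,6) (109/8,6) (14,19/3) (14,10)]
5. Canonical ring: [(2,6) (109/8,6) (14,19/3) (14,10) (2,10)]

Clipped polygon: [(2,6) (109/8,6) (14,19/3) (14,10) (2,10)]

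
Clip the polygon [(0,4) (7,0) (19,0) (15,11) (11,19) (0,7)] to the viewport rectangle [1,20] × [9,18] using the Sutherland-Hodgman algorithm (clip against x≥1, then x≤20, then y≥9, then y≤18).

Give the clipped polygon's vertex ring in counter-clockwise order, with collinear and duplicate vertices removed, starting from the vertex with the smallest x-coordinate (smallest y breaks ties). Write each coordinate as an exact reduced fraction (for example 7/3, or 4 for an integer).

1. After x ≥ 1: [(1,24/7) (7,0) (19,0) (15,11) (11,19) (1,89/11)]
2. After x ≤ 20: [(1,24/7) (7,0) (19,0) (15,11) (11,19) (1,89/11)]
3. After y ≥ 9: [(173/11,9) (15,11) (11,19) (11/6,9)]
4. After y ≤ 18: [(173/11,9) (15,11) (23/2,18) (121/12,18) (11/6,9)]
5. Canonical ring: [(11/6,9) (173/11,9) (15,11) (23/2,18) (121/12,18)]

Clipped polygon: [(11/6,9) (173/11,9) (15,11) (23/2,18) (121/12,18)]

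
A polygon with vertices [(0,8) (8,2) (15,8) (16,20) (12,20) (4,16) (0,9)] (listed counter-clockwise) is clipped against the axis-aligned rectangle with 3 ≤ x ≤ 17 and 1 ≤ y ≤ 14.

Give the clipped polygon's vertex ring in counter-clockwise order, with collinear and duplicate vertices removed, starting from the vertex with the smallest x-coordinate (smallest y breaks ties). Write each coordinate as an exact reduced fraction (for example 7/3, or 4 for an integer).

Clipped polygon: [(3,23/4) (8,2) (15,8) (31/2,14) (3,14)]

1. After x ≥ 3: [(3,23/4) (8,2) (15,8) (16,20) (12,20) (4,16) (3,57/4)]
2. After x ≤ 17: [(3,23/4) (8,2) (15,8) (16,20) (12,20) (4,16) (3,57/4)]
3. After y ≥ 1: [(3,23/4) (8,2) (15,8) (16,20) (12,20) (4,16) (3,57/4)]
4. After y ≤ 14: [(3,14) (3,23/4) (8,2) (15,8) (31/2,14)]
5. Canonical ring: [(3,23/4) (8,2) (15,8) (31/2,14) (3,14)]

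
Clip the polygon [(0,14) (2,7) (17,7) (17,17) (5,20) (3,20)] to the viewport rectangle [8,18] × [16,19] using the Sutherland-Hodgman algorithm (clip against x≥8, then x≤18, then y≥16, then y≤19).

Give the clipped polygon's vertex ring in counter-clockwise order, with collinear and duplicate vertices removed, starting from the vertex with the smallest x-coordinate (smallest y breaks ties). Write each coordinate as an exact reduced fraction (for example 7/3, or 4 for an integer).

Clipped polygon: [(8,16) (17,16) (17,17) (9,19) (8,19)]

1. After x ≥ 8: [(8,7) (17,7) (17,17) (8,77/4)]
2. After x ≤ 18: [(8,7) (17,7) (17,17) (8,77/4)]
3. After y ≥ 16: [(8,16) (17,16) (17,17) (8,77/4)]
4. After y ≤ 19: [(8,19) (8,16) (17,16) (17,17) (9,19)]
5. Canonical ring: [(8,16) (17,16) (17,17) (9,19) (8,19)]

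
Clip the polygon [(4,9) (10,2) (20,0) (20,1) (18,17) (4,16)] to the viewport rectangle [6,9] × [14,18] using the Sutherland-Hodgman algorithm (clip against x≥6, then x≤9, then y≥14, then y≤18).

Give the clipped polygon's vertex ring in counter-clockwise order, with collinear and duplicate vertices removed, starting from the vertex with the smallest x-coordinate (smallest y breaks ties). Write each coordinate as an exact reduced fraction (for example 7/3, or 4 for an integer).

Clipped polygon: [(6,14) (9,14) (9,229/14) (6,113/7)]

1. After x ≥ 6: [(6,20/3) (10,2) (20,0) (20,1) (18,17) (6,113/7)]
2. After x ≤ 9: [(6,20/3) (9,19/6) (9,229/14) (6,113/7)]
3. After y ≥ 14: [(6,14) (9,14) (9,229/14) (6,113/7)]
4. After y ≤ 18: [(6,14) (9,14) (9,229/14) (6,113/7)]
5. Canonical ring: [(6,14) (9,14) (9,229/14) (6,113/7)]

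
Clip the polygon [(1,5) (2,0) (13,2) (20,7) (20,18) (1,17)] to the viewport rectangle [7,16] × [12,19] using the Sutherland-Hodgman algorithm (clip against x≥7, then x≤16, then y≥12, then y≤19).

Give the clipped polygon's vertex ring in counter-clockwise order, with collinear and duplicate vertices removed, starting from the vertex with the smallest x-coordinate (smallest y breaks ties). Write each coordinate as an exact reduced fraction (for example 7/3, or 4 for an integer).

Clipped polygon: [(7,12) (16,12) (16,338/19) (7,329/19)]

1. After x ≥ 7: [(7,10/11) (13,2) (20,7) (20,18) (7,329/19)]
2. After x ≤ 16: [(7,10/11) (13,2) (16,29/7) (16,338/19) (7,329/19)]
3. After y ≥ 12: [(7,12) (16,12) (16,338/19) (7,329/19)]
4. After y ≤ 19: [(7,12) (16,12) (16,338/19) (7,329/19)]
5. Canonical ring: [(7,12) (16,12) (16,338/19) (7,329/19)]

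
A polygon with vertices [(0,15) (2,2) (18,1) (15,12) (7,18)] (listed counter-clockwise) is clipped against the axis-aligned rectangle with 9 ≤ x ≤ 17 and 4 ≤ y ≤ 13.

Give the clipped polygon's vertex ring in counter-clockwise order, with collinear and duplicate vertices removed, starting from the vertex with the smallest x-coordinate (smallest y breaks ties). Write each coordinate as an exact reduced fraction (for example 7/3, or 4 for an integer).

Clipped polygon: [(9,4) (17,4) (17,14/3) (15,12) (41/3,13) (9,13)]

1. After x ≥ 9: [(9,25/16) (18,1) (15,12) (9,33/2)]
2. After x ≤ 17: [(9,25/16) (17,17/16) (17,14/3) (15,12) (9,33/2)]
3. After y ≥ 4: [(9,4) (17,4) (17,14/3) (15,12) (9,33/2)]
4. After y ≤ 13: [(9,13) (9,4) (17,4) (17,14/3) (15,12) (41/3,13)]
5. Canonical ring: [(9,4) (17,4) (17,14/3) (15,12) (41/3,13) (9,13)]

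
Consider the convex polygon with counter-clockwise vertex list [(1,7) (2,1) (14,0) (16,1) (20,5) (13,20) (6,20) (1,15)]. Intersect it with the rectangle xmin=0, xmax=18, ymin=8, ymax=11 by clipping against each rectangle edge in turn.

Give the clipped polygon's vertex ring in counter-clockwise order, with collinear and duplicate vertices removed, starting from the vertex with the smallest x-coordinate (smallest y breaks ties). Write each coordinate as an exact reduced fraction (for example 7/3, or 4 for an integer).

1. After x ≥ 0: [(1,7) (2,1) (14,0) (16,1) (20,5) (13,20) (6,20) (1,15)]
2. After x ≤ 18: [(1,7) (2,1) (14,0) (16,1) (18,3) (18,65/7) (13,20) (6,20) (1,15)]
3. After y ≥ 8: [(1,8) (18,8) (18,65/7) (13,20) (6,20) (1,15)]
4. After y ≤ 11: [(1,11) (1,8) (18,8) (18,65/7) (86/5,11)]
5. Canonical ring: [(1,8) (18,8) (18,65/7) (86/5,11) (1,11)]

Clipped polygon: [(1,8) (18,8) (18,65/7) (86/5,11) (1,11)]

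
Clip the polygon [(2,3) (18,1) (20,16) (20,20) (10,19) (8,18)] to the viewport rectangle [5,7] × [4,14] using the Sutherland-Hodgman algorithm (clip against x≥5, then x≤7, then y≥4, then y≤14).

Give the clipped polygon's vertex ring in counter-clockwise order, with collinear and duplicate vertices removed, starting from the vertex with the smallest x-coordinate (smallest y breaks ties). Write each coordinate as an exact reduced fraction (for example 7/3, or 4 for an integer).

1. After x ≥ 5: [(5,21/2) (5,21/8) (18,1) (20,16) (20,20) (10,19) (8,18)]
2. After x ≤ 7: [(7,31/2) (5,21/2) (5,21/8) (7,19/8)]
3. After y ≥ 4: [(7,4) (7,31/2) (5,21/2) (5,4)]
4. After y ≤ 14: [(7,4) (7,14) (32/5,14) (5,21/2) (5,4)]
5. Canonical ring: [(5,4) (7,4) (7,14) (32/5,14) (5,21/2)]

Clipped polygon: [(5,4) (7,4) (7,14) (32/5,14) (5,21/2)]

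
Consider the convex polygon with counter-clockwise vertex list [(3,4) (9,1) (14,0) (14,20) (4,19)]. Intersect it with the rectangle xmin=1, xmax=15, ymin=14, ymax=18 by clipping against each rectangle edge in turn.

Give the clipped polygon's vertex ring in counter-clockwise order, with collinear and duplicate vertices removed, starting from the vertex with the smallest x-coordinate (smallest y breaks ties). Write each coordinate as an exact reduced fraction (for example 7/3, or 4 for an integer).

Clipped polygon: [(11/3,14) (14,14) (14,18) (59/15,18)]

1. After x ≥ 1: [(3,4) (9,1) (14,0) (14,20) (4,19)]
2. After x ≤ 15: [(3,4) (9,1) (14,0) (14,20) (4,19)]
3. After y ≥ 14: [(11/3,14) (14,14) (14,20) (4,19)]
4. After y ≤ 18: [(59/15,18) (11/3,14) (14,14) (14,18)]
5. Canonical ring: [(11/3,14) (14,14) (14,18) (59/15,18)]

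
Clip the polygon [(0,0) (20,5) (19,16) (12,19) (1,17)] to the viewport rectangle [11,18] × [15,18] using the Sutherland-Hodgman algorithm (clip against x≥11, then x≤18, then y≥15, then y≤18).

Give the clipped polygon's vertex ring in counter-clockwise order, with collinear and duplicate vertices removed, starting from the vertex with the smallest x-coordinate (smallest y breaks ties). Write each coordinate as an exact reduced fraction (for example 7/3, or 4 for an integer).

Clipped polygon: [(11,15) (18,15) (18,115/7) (43/3,18) (11,18)]

1. After x ≥ 11: [(11,11/4) (20,5) (19,16) (12,19) (11,207/11)]
2. After x ≤ 18: [(11,11/4) (18,9/2) (18,115/7) (12,19) (11,207/11)]
3. After y ≥ 15: [(11,15) (18,15) (18,115/7) (12,19) (11,207/11)]
4. After y ≤ 18: [(11,18) (11,15) (18,15) (18,115/7) (43/3,18)]
5. Canonical ring: [(11,15) (18,15) (18,115/7) (43/3,18) (11,18)]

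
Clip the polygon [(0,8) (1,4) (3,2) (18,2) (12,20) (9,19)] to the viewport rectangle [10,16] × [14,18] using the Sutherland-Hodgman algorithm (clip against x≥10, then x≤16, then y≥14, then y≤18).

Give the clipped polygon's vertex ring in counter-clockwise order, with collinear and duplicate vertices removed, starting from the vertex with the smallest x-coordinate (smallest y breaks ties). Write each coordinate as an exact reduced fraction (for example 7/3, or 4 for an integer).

Clipped polygon: [(10,14) (14,14) (38/3,18) (10,18)]

1. After x ≥ 10: [(10,2) (18,2) (12,20) (10,58/3)]
2. After x ≤ 16: [(10,2) (16,2) (16,8) (12,20) (10,58/3)]
3. After y ≥ 14: [(10,14) (14,14) (12,20) (10,58/3)]
4. After y ≤ 18: [(10,18) (10,14) (14,14) (38/3,18)]
5. Canonical ring: [(10,14) (14,14) (38/3,18) (10,18)]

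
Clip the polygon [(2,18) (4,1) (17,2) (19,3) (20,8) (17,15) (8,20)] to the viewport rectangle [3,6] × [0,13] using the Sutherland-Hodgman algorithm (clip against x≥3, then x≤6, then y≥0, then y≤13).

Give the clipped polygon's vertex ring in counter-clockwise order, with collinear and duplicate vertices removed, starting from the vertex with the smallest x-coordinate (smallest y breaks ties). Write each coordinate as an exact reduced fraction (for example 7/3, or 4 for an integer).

Clipped polygon: [(3,19/2) (4,1) (6,15/13) (6,13) (3,13)]

1. After x ≥ 3: [(3,55/3) (3,19/2) (4,1) (17,2) (19,3) (20,8) (17,15) (8,20)]
2. After x ≤ 6: [(6,58/3) (3,55/3) (3,19/2) (4,1) (6,15/13)]
3. After y ≥ 0: [(6,58/3) (3,55/3) (3,19/2) (4,1) (6,15/13)]
4. After y ≤ 13: [(6,13) (3,13) (3,19/2) (4,1) (6,15/13)]
5. Canonical ring: [(3,19/2) (4,1) (6,15/13) (6,13) (3,13)]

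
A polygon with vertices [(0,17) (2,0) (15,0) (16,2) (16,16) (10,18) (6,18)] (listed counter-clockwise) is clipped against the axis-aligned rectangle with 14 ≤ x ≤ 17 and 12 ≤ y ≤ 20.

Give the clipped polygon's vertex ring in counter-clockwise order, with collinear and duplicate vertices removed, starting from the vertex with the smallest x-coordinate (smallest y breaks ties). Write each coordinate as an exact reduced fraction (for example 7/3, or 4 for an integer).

Clipped polygon: [(14,12) (16,12) (16,16) (14,50/3)]

1. After x ≥ 14: [(14,0) (15,0) (16,2) (16,16) (14,50/3)]
2. After x ≤ 17: [(14,0) (15,0) (16,2) (16,16) (14,50/3)]
3. After y ≥ 12: [(14,12) (16,12) (16,16) (14,50/3)]
4. After y ≤ 20: [(14,12) (16,12) (16,16) (14,50/3)]
5. Canonical ring: [(14,12) (16,12) (16,16) (14,50/3)]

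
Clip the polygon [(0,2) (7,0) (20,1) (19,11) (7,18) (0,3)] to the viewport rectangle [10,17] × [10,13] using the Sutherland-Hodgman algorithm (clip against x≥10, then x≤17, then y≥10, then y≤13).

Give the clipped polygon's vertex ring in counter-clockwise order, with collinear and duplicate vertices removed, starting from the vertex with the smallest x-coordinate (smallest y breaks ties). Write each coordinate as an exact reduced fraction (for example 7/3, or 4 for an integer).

Clipped polygon: [(10,10) (17,10) (17,73/6) (109/7,13) (10,13)]

1. After x ≥ 10: [(10,3/13) (20,1) (19,11) (10,65/4)]
2. After x ≤ 17: [(10,3/13) (17,10/13) (17,73/6) (10,65/4)]
3. After y ≥ 10: [(10,10) (17,10) (17,73/6) (10,65/4)]
4. After y ≤ 13: [(10,13) (10,10) (17,10) (17,73/6) (109/7,13)]
5. Canonical ring: [(10,10) (17,10) (17,73/6) (109/7,13) (10,13)]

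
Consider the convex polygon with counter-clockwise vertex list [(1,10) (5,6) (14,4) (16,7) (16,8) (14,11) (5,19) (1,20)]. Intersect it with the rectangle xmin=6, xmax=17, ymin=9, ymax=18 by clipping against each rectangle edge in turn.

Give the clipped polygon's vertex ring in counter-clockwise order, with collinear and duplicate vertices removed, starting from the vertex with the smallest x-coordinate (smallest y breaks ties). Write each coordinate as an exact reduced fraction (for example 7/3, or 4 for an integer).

1. After x ≥ 6: [(6,52/9) (14,4) (16,7) (16,8) (14,11) (6,163/9)]
2. After x ≤ 17: [(6,52/9) (14,4) (16,7) (16,8) (14,11) (6,163/9)]
3. After y ≥ 9: [(6,9) (46/3,9) (14,11) (6,163/9)]
4. After y ≤ 18: [(6,18) (6,9) (46/3,9) (14,11) (49/8,18)]
5. Canonical ring: [(6,9) (46/3,9) (14,11) (49/8,18) (6,18)]

Clipped polygon: [(6,9) (46/3,9) (14,11) (49/8,18) (6,18)]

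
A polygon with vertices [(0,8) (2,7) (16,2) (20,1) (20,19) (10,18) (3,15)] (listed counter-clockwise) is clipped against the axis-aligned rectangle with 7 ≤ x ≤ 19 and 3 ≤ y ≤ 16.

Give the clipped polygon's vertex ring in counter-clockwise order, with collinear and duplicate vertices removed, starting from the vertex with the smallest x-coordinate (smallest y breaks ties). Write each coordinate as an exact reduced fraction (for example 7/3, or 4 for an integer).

Clipped polygon: [(7,73/14) (66/5,3) (19,3) (19,16) (7,16)]

1. After x ≥ 7: [(7,73/14) (16,2) (20,1) (20,19) (10,18) (7,117/7)]
2. After x ≤ 19: [(7,73/14) (16,2) (19,5/4) (19,189/10) (10,18) (7,117/7)]
3. After y ≥ 3: [(7,73/14) (66/5,3) (19,3) (19,189/10) (10,18) (7,117/7)]
4. After y ≤ 16: [(7,16) (7,73/14) (66/5,3) (19,3) (19,16)]
5. Canonical ring: [(7,73/14) (66/5,3) (19,3) (19,16) (7,16)]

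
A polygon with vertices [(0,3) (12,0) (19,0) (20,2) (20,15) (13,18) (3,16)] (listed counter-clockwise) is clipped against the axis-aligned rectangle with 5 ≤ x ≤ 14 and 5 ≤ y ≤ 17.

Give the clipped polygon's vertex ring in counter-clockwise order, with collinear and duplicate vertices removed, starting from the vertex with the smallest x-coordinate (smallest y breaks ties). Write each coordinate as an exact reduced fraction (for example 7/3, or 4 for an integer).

Clipped polygon: [(5,5) (14,5) (14,17) (8,17) (5,82/5)]

1. After x ≥ 5: [(5,7/4) (12,0) (19,0) (20,2) (20,15) (13,18) (5,82/5)]
2. After x ≤ 14: [(5,7/4) (12,0) (14,0) (14,123/7) (13,18) (5,82/5)]
3. After y ≥ 5: [(5,5) (14,5) (14,123/7) (13,18) (5,82/5)]
4. After y ≤ 17: [(5,5) (14,5) (14,17) (8,17) (5,82/5)]
5. Canonical ring: [(5,5) (14,5) (14,17) (8,17) (5,82/5)]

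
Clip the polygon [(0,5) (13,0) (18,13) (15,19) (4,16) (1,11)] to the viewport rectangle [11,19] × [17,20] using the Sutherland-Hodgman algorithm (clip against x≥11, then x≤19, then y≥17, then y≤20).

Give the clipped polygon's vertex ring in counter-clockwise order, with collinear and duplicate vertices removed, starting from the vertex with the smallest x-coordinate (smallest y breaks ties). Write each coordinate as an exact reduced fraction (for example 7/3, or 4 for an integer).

Clipped polygon: [(11,17) (16,17) (15,19) (11,197/11)]

1. After x ≥ 11: [(11,10/13) (13,0) (18,13) (15,19) (11,197/11)]
2. After x ≤ 19: [(11,10/13) (13,0) (18,13) (15,19) (11,197/11)]
3. After y ≥ 17: [(11,17) (16,17) (15,19) (11,197/11)]
4. After y ≤ 20: [(11,17) (16,17) (15,19) (11,197/11)]
5. Canonical ring: [(11,17) (16,17) (15,19) (11,197/11)]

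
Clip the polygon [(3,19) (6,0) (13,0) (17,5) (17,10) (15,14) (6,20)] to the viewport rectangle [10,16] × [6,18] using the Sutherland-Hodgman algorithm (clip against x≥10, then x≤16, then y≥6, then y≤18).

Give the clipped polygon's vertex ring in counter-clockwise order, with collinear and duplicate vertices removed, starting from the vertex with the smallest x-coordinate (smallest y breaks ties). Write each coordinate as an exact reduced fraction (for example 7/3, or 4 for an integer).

1. After x ≥ 10: [(10,0) (13,0) (17,5) (17,10) (15,14) (10,52/3)]
2. After x ≤ 16: [(10,0) (13,0) (16,15/4) (16,12) (15,14) (10,52/3)]
3. After y ≥ 6: [(10,6) (16,6) (16,12) (15,14) (10,52/3)]
4. After y ≤ 18: [(10,6) (16,6) (16,12) (15,14) (10,52/3)]
5. Canonical ring: [(10,6) (16,6) (16,12) (15,14) (10,52/3)]

Clipped polygon: [(10,6) (16,6) (16,12) (15,14) (10,52/3)]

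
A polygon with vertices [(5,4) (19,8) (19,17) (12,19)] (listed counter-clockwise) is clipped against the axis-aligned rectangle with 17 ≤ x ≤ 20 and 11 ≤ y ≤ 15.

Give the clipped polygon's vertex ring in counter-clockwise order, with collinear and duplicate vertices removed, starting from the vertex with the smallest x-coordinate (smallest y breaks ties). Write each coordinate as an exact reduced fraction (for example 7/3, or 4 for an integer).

1. After x ≥ 17: [(17,52/7) (19,8) (19,17) (17,123/7)]
2. After x ≤ 20: [(17,52/7) (19,8) (19,17) (17,123/7)]
3. After y ≥ 11: [(17,11) (19,11) (19,17) (17,123/7)]
4. After y ≤ 15: [(17,15) (17,11) (19,11) (19,15)]
5. Canonical ring: [(17,11) (19,11) (19,15) (17,15)]

Clipped polygon: [(17,11) (19,11) (19,15) (17,15)]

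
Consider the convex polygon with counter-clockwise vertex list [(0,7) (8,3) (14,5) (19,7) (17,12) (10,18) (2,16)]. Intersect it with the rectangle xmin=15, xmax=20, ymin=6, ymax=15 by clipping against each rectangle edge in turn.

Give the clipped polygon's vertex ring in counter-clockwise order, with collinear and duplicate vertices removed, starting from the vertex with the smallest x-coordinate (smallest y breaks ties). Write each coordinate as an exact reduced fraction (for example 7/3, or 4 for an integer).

1. After x ≥ 15: [(15,27/5) (19,7) (17,12) (15,96/7)]
2. After x ≤ 20: [(15,27/5) (19,7) (17,12) (15,96/7)]
3. After y ≥ 6: [(15,6) (33/2,6) (19,7) (17,12) (15,96/7)]
4. After y ≤ 15: [(15,6) (33/2,6) (19,7) (17,12) (15,96/7)]
5. Canonical ring: [(15,6) (33/2,6) (19,7) (17,12) (15,96/7)]

Clipped polygon: [(15,6) (33/2,6) (19,7) (17,12) (15,96/7)]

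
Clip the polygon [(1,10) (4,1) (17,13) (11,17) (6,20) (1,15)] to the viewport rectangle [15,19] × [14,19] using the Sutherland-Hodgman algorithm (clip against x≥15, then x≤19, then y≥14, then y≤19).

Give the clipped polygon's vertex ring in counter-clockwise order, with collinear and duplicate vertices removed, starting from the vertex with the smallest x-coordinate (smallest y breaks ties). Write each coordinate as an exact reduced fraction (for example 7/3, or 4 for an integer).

Clipped polygon: [(15,14) (31/2,14) (15,43/3)]

1. After x ≥ 15: [(15,145/13) (17,13) (15,43/3)]
2. After x ≤ 19: [(15,145/13) (17,13) (15,43/3)]
3. After y ≥ 14: [(15,14) (31/2,14) (15,43/3)]
4. After y ≤ 19: [(15,14) (31/2,14) (15,43/3)]
5. Canonical ring: [(15,14) (31/2,14) (15,43/3)]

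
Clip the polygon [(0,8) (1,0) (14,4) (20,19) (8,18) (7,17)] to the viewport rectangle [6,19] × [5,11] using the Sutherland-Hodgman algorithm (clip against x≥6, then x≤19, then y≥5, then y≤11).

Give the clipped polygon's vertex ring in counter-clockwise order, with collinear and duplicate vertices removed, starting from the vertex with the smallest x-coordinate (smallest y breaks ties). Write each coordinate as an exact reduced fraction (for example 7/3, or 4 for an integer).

1. After x ≥ 6: [(6,110/7) (6,20/13) (14,4) (20,19) (8,18) (7,17)]
2. After x ≤ 19: [(6,110/7) (6,20/13) (14,4) (19,33/2) (19,227/12) (8,18) (7,17)]
3. After y ≥ 5: [(6,110/7) (6,5) (72/5,5) (19,33/2) (19,227/12) (8,18) (7,17)]
4. After y ≤ 11: [(6,11) (6,5) (72/5,5) (84/5,11)]
5. Canonical ring: [(6,5) (72/5,5) (84/5,11) (6,11)]

Clipped polygon: [(6,5) (72/5,5) (84/5,11) (6,11)]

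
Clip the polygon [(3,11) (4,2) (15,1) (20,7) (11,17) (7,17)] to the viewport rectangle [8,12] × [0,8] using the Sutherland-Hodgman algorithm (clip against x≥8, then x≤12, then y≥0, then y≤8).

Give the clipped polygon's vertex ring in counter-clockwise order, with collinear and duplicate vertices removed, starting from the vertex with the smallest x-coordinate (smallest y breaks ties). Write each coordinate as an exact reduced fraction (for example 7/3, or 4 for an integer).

1. After x ≥ 8: [(8,18/11) (15,1) (20,7) (11,17) (8,17)]
2. After x ≤ 12: [(8,18/11) (12,14/11) (12,143/9) (11,17) (8,17)]
3. After y ≥ 0: [(8,18/11) (12,14/11) (12,143/9) (11,17) (8,17)]
4. After y ≤ 8: [(8,8) (8,18/11) (12,14/11) (12,8)]
5. Canonical ring: [(8,18/11) (12,14/11) (12,8) (8,8)]

Clipped polygon: [(8,18/11) (12,14/11) (12,8) (8,8)]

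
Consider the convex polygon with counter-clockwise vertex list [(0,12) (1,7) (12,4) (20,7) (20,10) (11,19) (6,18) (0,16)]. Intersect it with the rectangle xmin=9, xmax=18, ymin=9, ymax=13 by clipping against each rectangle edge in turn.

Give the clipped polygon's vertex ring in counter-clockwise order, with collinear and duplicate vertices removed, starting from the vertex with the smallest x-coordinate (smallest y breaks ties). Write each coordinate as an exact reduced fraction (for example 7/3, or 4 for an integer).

1. After x ≥ 9: [(9,53/11) (12,4) (20,7) (20,10) (11,19) (9,93/5)]
2. After x ≤ 18: [(9,53/11) (12,4) (18,25/4) (18,12) (11,19) (9,93/5)]
3. After y ≥ 9: [(9,9) (18,9) (18,12) (11,19) (9,93/5)]
4. After y ≤ 13: [(9,13) (9,9) (18,9) (18,12) (17,13)]
5. Canonical ring: [(9,9) (18,9) (18,12) (17,13) (9,13)]

Clipped polygon: [(9,9) (18,9) (18,12) (17,13) (9,13)]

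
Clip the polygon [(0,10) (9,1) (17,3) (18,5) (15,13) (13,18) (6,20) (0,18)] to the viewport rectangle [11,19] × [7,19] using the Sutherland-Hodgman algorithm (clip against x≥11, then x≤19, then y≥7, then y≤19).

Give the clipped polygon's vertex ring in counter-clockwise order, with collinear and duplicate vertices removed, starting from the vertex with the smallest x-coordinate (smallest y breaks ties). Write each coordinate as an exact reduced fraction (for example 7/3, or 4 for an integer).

Clipped polygon: [(11,7) (69/4,7) (15,13) (13,18) (11,130/7)]

1. After x ≥ 11: [(11,3/2) (17,3) (18,5) (15,13) (13,18) (11,130/7)]
2. After x ≤ 19: [(11,3/2) (17,3) (18,5) (15,13) (13,18) (11,130/7)]
3. After y ≥ 7: [(11,7) (69/4,7) (15,13) (13,18) (11,130/7)]
4. After y ≤ 19: [(11,7) (69/4,7) (15,13) (13,18) (11,130/7)]
5. Canonical ring: [(11,7) (69/4,7) (15,13) (13,18) (11,130/7)]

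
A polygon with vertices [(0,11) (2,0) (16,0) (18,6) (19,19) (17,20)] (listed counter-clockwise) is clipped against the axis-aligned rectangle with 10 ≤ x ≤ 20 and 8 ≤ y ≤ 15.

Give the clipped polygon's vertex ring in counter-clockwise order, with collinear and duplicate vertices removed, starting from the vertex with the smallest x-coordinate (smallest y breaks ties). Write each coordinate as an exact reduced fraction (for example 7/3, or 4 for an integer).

Clipped polygon: [(10,8) (236/13,8) (243/13,15) (10,15)]

1. After x ≥ 10: [(10,277/17) (10,0) (16,0) (18,6) (19,19) (17,20)]
2. After x ≤ 20: [(10,277/17) (10,0) (16,0) (18,6) (19,19) (17,20)]
3. After y ≥ 8: [(10,277/17) (10,8) (236/13,8) (19,19) (17,20)]
4. After y ≤ 15: [(10,15) (10,8) (236/13,8) (243/13,15)]
5. Canonical ring: [(10,8) (236/13,8) (243/13,15) (10,15)]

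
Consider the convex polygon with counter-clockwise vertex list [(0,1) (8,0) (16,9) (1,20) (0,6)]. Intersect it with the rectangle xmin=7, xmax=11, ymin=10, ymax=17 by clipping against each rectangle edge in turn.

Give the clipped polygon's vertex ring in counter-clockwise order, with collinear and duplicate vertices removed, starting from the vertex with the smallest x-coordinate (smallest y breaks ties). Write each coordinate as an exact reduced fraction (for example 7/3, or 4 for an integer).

Clipped polygon: [(7,10) (11,10) (11,38/3) (7,78/5)]

1. After x ≥ 7: [(7,1/8) (8,0) (16,9) (7,78/5)]
2. After x ≤ 11: [(7,1/8) (8,0) (11,27/8) (11,38/3) (7,78/5)]
3. After y ≥ 10: [(7,10) (11,10) (11,38/3) (7,78/5)]
4. After y ≤ 17: [(7,10) (11,10) (11,38/3) (7,78/5)]
5. Canonical ring: [(7,10) (11,10) (11,38/3) (7,78/5)]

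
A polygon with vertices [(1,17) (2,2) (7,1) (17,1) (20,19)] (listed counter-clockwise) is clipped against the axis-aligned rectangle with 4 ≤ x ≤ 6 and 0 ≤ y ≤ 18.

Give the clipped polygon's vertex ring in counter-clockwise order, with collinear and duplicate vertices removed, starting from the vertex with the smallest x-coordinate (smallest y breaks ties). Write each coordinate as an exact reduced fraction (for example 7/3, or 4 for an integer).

Clipped polygon: [(4,8/5) (6,6/5) (6,333/19) (4,329/19)]

1. After x ≥ 4: [(4,329/19) (4,8/5) (7,1) (17,1) (20,19)]
2. After x ≤ 6: [(6,333/19) (4,329/19) (4,8/5) (6,6/5)]
3. After y ≥ 0: [(6,333/19) (4,329/19) (4,8/5) (6,6/5)]
4. After y ≤ 18: [(6,333/19) (4,329/19) (4,8/5) (6,6/5)]
5. Canonical ring: [(4,8/5) (6,6/5) (6,333/19) (4,329/19)]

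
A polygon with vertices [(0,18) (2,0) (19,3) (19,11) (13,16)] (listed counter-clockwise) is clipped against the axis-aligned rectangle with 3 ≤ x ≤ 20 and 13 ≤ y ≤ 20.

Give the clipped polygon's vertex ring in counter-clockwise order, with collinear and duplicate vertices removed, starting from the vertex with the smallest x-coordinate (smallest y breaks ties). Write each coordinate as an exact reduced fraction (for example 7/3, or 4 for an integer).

Clipped polygon: [(3,13) (83/5,13) (13,16) (3,228/13)]

1. After x ≥ 3: [(3,228/13) (3,3/17) (19,3) (19,11) (13,16)]
2. After x ≤ 20: [(3,228/13) (3,3/17) (19,3) (19,11) (13,16)]
3. After y ≥ 13: [(3,228/13) (3,13) (83/5,13) (13,16)]
4. After y ≤ 20: [(3,228/13) (3,13) (83/5,13) (13,16)]
5. Canonical ring: [(3,13) (83/5,13) (13,16) (3,228/13)]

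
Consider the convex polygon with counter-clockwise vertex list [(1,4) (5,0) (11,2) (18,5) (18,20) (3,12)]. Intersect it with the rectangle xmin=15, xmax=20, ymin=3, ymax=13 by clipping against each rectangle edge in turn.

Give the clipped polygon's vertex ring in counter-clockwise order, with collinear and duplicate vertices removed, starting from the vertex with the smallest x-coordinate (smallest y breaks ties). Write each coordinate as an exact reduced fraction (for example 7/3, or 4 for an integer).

Clipped polygon: [(15,26/7) (18,5) (18,13) (15,13)]

1. After x ≥ 15: [(15,26/7) (18,5) (18,20) (15,92/5)]
2. After x ≤ 20: [(15,26/7) (18,5) (18,20) (15,92/5)]
3. After y ≥ 3: [(15,26/7) (18,5) (18,20) (15,92/5)]
4. After y ≤ 13: [(15,13) (15,26/7) (18,5) (18,13)]
5. Canonical ring: [(15,26/7) (18,5) (18,13) (15,13)]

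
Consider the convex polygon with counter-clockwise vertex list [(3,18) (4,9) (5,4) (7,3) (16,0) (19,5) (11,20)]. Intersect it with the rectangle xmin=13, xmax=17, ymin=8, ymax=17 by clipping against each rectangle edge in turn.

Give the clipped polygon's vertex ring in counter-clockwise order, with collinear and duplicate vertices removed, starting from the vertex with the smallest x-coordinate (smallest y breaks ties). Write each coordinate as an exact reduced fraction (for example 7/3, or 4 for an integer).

1. After x ≥ 13: [(13,1) (16,0) (19,5) (13,65/4)]
2. After x ≤ 17: [(13,1) (16,0) (17,5/3) (17,35/4) (13,65/4)]
3. After y ≥ 8: [(13,8) (17,8) (17,35/4) (13,65/4)]
4. After y ≤ 17: [(13,8) (17,8) (17,35/4) (13,65/4)]
5. Canonical ring: [(13,8) (17,8) (17,35/4) (13,65/4)]

Clipped polygon: [(13,8) (17,8) (17,35/4) (13,65/4)]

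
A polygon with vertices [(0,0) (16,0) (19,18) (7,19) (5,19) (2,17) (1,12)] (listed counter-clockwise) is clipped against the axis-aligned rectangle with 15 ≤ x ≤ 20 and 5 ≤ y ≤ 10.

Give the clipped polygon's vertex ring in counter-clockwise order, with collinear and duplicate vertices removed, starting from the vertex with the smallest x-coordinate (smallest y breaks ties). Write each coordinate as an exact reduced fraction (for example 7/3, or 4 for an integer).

1. After x ≥ 15: [(15,0) (16,0) (19,18) (15,55/3)]
2. After x ≤ 20: [(15,0) (16,0) (19,18) (15,55/3)]
3. After y ≥ 5: [(15,5) (101/6,5) (19,18) (15,55/3)]
4. After y ≤ 10: [(15,10) (15,5) (101/6,5) (53/3,10)]
5. Canonical ring: [(15,5) (101/6,5) (53/3,10) (15,10)]

Clipped polygon: [(15,5) (101/6,5) (53/3,10) (15,10)]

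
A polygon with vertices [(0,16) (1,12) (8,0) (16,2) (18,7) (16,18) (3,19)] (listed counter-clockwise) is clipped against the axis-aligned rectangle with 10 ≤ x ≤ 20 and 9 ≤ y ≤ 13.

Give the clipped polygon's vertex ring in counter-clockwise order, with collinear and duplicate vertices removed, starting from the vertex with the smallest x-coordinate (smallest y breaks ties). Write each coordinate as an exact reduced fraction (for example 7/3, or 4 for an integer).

1. After x ≥ 10: [(10,1/2) (16,2) (18,7) (16,18) (10,240/13)]
2. After x ≤ 20: [(10,1/2) (16,2) (18,7) (16,18) (10,240/13)]
3. After y ≥ 9: [(10,9) (194/11,9) (16,18) (10,240/13)]
4. After y ≤ 13: [(10,13) (10,9) (194/11,9) (186/11,13)]
5. Canonical ring: [(10,9) (194/11,9) (186/11,13) (10,13)]

Clipped polygon: [(10,9) (194/11,9) (186/11,13) (10,13)]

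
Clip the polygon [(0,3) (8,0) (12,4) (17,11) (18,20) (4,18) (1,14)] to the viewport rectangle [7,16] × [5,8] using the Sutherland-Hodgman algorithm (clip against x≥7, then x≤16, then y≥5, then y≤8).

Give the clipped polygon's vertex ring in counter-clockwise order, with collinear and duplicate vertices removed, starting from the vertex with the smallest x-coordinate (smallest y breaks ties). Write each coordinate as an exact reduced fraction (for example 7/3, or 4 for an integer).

Clipped polygon: [(7,5) (89/7,5) (104/7,8) (7,8)]

1. After x ≥ 7: [(7,3/8) (8,0) (12,4) (17,11) (18,20) (7,129/7)]
2. After x ≤ 16: [(7,3/8) (8,0) (12,4) (16,48/5) (16,138/7) (7,129/7)]
3. After y ≥ 5: [(7,5) (89/7,5) (16,48/5) (16,138/7) (7,129/7)]
4. After y ≤ 8: [(7,8) (7,5) (89/7,5) (104/7,8)]
5. Canonical ring: [(7,5) (89/7,5) (104/7,8) (7,8)]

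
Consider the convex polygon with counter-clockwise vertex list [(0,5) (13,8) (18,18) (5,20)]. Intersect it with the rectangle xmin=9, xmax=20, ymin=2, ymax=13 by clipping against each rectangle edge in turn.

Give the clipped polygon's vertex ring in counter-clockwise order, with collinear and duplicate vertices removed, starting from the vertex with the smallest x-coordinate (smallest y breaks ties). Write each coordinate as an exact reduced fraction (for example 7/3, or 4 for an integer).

Clipped polygon: [(9,92/13) (13,8) (31/2,13) (9,13)]

1. After x ≥ 9: [(9,92/13) (13,8) (18,18) (9,252/13)]
2. After x ≤ 20: [(9,92/13) (13,8) (18,18) (9,252/13)]
3. After y ≥ 2: [(9,92/13) (13,8) (18,18) (9,252/13)]
4. After y ≤ 13: [(9,13) (9,92/13) (13,8) (31/2,13)]
5. Canonical ring: [(9,92/13) (13,8) (31/2,13) (9,13)]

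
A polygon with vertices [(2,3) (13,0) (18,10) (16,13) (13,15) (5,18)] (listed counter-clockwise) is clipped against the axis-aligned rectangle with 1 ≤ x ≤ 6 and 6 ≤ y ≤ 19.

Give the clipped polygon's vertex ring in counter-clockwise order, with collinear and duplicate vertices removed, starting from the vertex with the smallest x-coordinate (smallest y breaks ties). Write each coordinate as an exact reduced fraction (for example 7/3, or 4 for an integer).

Clipped polygon: [(13/5,6) (6,6) (6,141/8) (5,18)]

1. After x ≥ 1: [(2,3) (13,0) (18,10) (16,13) (13,15) (5,18)]
2. After x ≤ 6: [(2,3) (6,21/11) (6,141/8) (5,18)]
3. After y ≥ 6: [(13/5,6) (6,6) (6,141/8) (5,18)]
4. After y ≤ 19: [(13/5,6) (6,6) (6,141/8) (5,18)]
5. Canonical ring: [(13/5,6) (6,6) (6,141/8) (5,18)]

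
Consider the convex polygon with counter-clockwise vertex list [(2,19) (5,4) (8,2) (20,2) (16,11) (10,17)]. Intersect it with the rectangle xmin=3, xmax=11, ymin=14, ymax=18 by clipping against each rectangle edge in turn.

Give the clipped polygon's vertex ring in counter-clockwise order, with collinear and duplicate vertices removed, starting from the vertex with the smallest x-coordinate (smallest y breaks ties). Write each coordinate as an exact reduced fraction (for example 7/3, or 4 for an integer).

1. After x ≥ 3: [(3,75/4) (3,14) (5,4) (8,2) (20,2) (16,11) (10,17)]
2. After x ≤ 11: [(3,75/4) (3,14) (5,4) (8,2) (11,2) (11,16) (10,17)]
3. After y ≥ 14: [(3,75/4) (3,14) (3,14) (11,14) (11,16) (10,17)]
4. After y ≤ 18: [(6,18) (3,18) (3,14) (3,14) (11,14) (11,16) (10,17)]
5. Canonical ring: [(3,14) (11,14) (11,16) (10,17) (6,18) (3,18)]

Clipped polygon: [(3,14) (11,14) (11,16) (10,17) (6,18) (3,18)]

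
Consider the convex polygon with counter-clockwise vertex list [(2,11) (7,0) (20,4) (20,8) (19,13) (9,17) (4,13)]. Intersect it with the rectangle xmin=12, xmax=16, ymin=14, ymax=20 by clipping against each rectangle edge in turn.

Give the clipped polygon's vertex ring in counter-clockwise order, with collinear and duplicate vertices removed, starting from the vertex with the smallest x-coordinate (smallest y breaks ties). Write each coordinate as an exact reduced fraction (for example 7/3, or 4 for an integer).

1. After x ≥ 12: [(12,20/13) (20,4) (20,8) (19,13) (12,79/5)]
2. After x ≤ 16: [(12,20/13) (16,36/13) (16,71/5) (12,79/5)]
3. After y ≥ 14: [(12,14) (16,14) (16,71/5) (12,79/5)]
4. After y ≤ 20: [(12,14) (16,14) (16,71/5) (12,79/5)]
5. Canonical ring: [(12,14) (16,14) (16,71/5) (12,79/5)]

Clipped polygon: [(12,14) (16,14) (16,71/5) (12,79/5)]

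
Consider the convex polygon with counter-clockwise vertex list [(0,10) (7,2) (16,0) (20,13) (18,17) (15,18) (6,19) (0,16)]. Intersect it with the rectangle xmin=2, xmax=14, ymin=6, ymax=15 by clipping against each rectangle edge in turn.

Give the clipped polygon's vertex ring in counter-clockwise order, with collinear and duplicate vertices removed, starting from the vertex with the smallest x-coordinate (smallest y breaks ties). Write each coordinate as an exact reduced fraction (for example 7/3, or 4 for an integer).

Clipped polygon: [(2,54/7) (7/2,6) (14,6) (14,15) (2,15)]

1. After x ≥ 2: [(2,54/7) (7,2) (16,0) (20,13) (18,17) (15,18) (6,19) (2,17)]
2. After x ≤ 14: [(2,54/7) (7,2) (14,4/9) (14,163/9) (6,19) (2,17)]
3. After y ≥ 6: [(2,54/7) (7/2,6) (14,6) (14,163/9) (6,19) (2,17)]
4. After y ≤ 15: [(2,15) (2,54/7) (7/2,6) (14,6) (14,15)]
5. Canonical ring: [(2,54/7) (7/2,6) (14,6) (14,15) (2,15)]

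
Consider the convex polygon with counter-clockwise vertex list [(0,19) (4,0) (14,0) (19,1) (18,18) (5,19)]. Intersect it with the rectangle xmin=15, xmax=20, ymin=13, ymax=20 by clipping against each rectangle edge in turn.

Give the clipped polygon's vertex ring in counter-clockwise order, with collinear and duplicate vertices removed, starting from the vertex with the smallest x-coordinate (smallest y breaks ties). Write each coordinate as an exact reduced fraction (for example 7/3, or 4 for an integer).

1. After x ≥ 15: [(15,1/5) (19,1) (18,18) (15,237/13)]
2. After x ≤ 20: [(15,1/5) (19,1) (18,18) (15,237/13)]
3. After y ≥ 13: [(15,13) (311/17,13) (18,18) (15,237/13)]
4. After y ≤ 20: [(15,13) (311/17,13) (18,18) (15,237/13)]
5. Canonical ring: [(15,13) (311/17,13) (18,18) (15,237/13)]

Clipped polygon: [(15,13) (311/17,13) (18,18) (15,237/13)]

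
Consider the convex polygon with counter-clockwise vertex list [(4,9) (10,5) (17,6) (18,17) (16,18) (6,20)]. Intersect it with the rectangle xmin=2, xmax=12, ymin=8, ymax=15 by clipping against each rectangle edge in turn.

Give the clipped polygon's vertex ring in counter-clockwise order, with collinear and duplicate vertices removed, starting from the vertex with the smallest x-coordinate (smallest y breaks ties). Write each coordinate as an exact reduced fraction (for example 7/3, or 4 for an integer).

1. After x ≥ 2: [(4,9) (10,5) (17,6) (18,17) (16,18) (6,20)]
2. After x ≤ 12: [(4,9) (10,5) (12,37/7) (12,94/5) (6,20)]
3. After y ≥ 8: [(4,9) (11/2,8) (12,8) (12,94/5) (6,20)]
4. After y ≤ 15: [(56/11,15) (4,9) (11/2,8) (12,8) (12,15)]
5. Canonical ring: [(4,9) (11/2,8) (12,8) (12,15) (56/11,15)]

Clipped polygon: [(4,9) (11/2,8) (12,8) (12,15) (56/11,15)]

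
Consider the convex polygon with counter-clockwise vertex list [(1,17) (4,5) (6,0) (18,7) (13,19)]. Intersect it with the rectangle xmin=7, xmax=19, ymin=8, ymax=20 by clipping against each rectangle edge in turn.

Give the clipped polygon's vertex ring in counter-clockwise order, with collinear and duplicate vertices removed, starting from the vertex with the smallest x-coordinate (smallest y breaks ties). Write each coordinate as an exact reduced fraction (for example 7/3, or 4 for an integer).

Clipped polygon: [(7,8) (211/12,8) (13,19) (7,18)]

1. After x ≥ 7: [(7,18) (7,7/12) (18,7) (13,19)]
2. After x ≤ 19: [(7,18) (7,7/12) (18,7) (13,19)]
3. After y ≥ 8: [(7,18) (7,8) (211/12,8) (13,19)]
4. After y ≤ 20: [(7,18) (7,8) (211/12,8) (13,19)]
5. Canonical ring: [(7,8) (211/12,8) (13,19) (7,18)]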